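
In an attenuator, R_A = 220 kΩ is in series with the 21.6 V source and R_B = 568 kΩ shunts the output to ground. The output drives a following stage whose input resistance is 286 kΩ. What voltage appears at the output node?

The load sits in parallel with R_B: R_B‖R_L = (568 × 286) / (568 + 286) = 190.2 kΩ.
V_out = 21.6 × 190.2 / (220 + 190.2) = 21.6 × 190.2/410.2 = 10.0 V.
(Unloaded it would have been 15.6 V.)

V_out ≈ 10.0 V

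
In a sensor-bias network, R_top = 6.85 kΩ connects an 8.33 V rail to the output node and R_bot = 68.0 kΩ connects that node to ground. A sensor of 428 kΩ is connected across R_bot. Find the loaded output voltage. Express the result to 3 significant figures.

The load sits in parallel with R_bot: R_bot‖R_L = (68.0 × 428) / (68.0 + 428) = 58.68 kΩ.
V_out = 8.33 × 58.68 / (6.85 + 58.68) = 8.33 × 58.68/65.53 = 7.46 V.
(Unloaded it would have been 7.57 V.)

V_out ≈ 7.46 V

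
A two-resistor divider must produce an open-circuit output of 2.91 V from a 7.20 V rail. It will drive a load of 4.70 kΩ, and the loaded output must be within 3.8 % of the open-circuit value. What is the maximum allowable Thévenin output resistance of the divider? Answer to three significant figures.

R_th ≤ 186 Ω

Loading drop = R_th/(R_th + R_L) ≤ 0.0380, so R_th ≤ R_L · ε/(1−ε) = 4.70 kΩ × 0.0380/0.9620 = 186 Ω.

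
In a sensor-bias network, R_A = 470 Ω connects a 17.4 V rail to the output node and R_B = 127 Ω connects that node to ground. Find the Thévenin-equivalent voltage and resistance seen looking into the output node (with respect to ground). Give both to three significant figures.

V_th = 3.70 V, R_th = 100 Ω

V_th is the open-circuit tap voltage: 17.4 × 127/(470 + 127) = 3.70 V.
With the supply zeroed, R_A and R_B appear in parallel from the tap: R_th = R_A‖R_B = (470 × 127)/597.0 = 100 Ω.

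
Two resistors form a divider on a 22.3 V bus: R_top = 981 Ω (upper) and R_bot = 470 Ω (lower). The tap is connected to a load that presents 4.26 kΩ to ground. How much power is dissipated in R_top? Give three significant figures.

P ≈ 247 mW

Total resistance from the source is R_top + (R_bot‖R_L) = 1404 Ω, so I = 22.3/1404 Ω = 15.88 mA.
P = I²·R_top = (15.88 mA)² × 981 Ω = 247 mW.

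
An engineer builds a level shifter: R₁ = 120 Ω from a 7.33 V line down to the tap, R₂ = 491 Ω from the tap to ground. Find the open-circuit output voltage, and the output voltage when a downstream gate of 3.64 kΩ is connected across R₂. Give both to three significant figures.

Unloaded: 5.89 V; loaded: 5.74 V

Open-circuit: V = 7.33 × 491/(120 + 491) = 5.89 V.
With the load, R₂ becomes R₂‖R_L = 432.6 Ω, so V = 7.33 × 432.6/552.6 = 5.74 V.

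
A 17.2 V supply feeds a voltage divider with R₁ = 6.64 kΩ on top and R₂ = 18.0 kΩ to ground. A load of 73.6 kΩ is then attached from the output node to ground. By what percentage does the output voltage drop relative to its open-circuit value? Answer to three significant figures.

6.18 %

The divider's output (Thévenin) resistance is R₁‖R₂ = 4.851 kΩ.
Fractional drop under load = R_th/(R_th + R_L) = 4.851 / (4.851 + 73.6) = 0.06183.
So the output falls by 6.18 %.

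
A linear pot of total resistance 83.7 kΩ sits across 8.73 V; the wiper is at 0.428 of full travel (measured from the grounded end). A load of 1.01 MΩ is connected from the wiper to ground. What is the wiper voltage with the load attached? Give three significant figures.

The wiper splits the pot into (1−α)R = 47.88 kΩ above and αR = 35.82 kΩ below.
Lower section ‖ load = 34.60 kΩ.
V_wiper = 8.73 × 34.60/(47.88 + 34.60) = 3.66 V.

V ≈ 3.66 V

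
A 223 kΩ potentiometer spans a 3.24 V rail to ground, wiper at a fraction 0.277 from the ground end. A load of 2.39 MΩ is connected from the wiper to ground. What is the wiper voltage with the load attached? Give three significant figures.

V ≈ 0.881 V

The wiper splits the pot into (1−α)R = 161.2 kΩ above and αR = 61.77 kΩ below.
Lower section ‖ load = 60.21 kΩ.
V_wiper = 3.24 × 60.21/(161.2 + 60.21) = 0.881 V.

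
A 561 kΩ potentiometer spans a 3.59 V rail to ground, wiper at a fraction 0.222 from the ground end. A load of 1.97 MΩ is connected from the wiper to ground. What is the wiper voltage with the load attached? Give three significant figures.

V ≈ 0.760 V

The wiper splits the pot into (1−α)R = 436.5 kΩ above and αR = 124.5 kΩ below.
Lower section ‖ load = 117.1 kΩ.
V_wiper = 3.59 × 117.1/(436.5 + 117.1) = 0.760 V.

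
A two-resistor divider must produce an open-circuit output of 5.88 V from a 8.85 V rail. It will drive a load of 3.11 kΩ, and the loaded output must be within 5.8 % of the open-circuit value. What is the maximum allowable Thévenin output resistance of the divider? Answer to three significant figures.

R_th ≤ 191 Ω

Loading drop = R_th/(R_th + R_L) ≤ 0.0580, so R_th ≤ R_L · ε/(1−ε) = 3.11 kΩ × 0.0580/0.9420 = 191 Ω.
(Any R1, R2 with R2/(R1+R2) = 0.664 and R1‖R2 ≤ 191 Ω will meet the spec.)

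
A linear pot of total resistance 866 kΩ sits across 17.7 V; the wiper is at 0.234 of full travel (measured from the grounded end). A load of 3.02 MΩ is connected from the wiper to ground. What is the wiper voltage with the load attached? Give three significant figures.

The wiper splits the pot into (1−α)R = 663.4 kΩ above and αR = 202.6 kΩ below.
Lower section ‖ load = 189.9 kΩ.
V_wiper = 17.7 × 189.9/(663.4 + 189.9) = 3.94 V.

V ≈ 3.94 V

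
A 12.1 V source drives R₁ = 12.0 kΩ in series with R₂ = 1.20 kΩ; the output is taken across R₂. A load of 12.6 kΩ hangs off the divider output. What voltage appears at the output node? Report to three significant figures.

The load sits in parallel with R₂: R₂‖R_L = (1.20 × 12.6) / (1.20 + 12.6) = 1.096 kΩ.
V_out = 12.1 × 1.096 / (12.0 + 1.096) = 12.1 × 1.096/13.10 = 1.01 V.

V_out ≈ 1.01 V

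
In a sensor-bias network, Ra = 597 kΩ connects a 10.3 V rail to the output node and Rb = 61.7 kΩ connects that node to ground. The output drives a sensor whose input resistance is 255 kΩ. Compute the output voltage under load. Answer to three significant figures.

The load sits in parallel with Rb: Rb‖R_L = (61.7 × 255) / (61.7 + 255) = 49.68 kΩ.
V_out = 10.3 × 49.68 / (597 + 49.68) = 10.3 × 49.68/646.7 = 0.791 V.
(Unloaded it would have been 0.965 V.)

V_out ≈ 0.791 V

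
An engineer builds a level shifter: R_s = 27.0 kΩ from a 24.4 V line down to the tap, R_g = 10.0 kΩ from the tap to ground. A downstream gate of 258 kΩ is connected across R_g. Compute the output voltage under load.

V_out ≈ 6.41 V

The load sits in parallel with R_g: R_g‖R_L = (10.0 × 258) / (10.0 + 258) = 9.627 kΩ.
V_out = 24.4 × 9.627 / (27.0 + 9.627) = 24.4 × 9.627/36.63 = 6.41 V.
(Unloaded it would have been 6.59 V.)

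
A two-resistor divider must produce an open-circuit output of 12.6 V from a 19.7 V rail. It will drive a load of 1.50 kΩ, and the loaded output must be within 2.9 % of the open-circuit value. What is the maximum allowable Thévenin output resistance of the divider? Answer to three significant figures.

Loading drop = R_th/(R_th + R_L) ≤ 0.0290, so R_th ≤ R_L · ε/(1−ε) = 1.50 kΩ × 0.0290/0.9710 = 44.8 Ω.
(Any R1, R2 with R2/(R1+R2) = 0.640 and R1‖R2 ≤ 44.8 Ω will meet the spec.)

R_th ≤ 44.8 Ω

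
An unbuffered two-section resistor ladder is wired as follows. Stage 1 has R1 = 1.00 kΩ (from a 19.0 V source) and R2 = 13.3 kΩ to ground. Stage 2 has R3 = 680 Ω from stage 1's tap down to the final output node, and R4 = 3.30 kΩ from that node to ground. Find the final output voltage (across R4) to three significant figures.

Stage 2 presents R3+R4 = 3980 Ω as a load on stage 1's tap.
Stage 1's lower leg becomes R2‖(R3+R4) = 3063 Ω, so V_mid = 19.0 × 3063/4063 = 14.32 V.
Stage 2 is itself unloaded: V_out = V_mid × R4/(R3+R4) = 14.32 × 3300/3980 = 11.9 V.

V_out ≈ 11.9 V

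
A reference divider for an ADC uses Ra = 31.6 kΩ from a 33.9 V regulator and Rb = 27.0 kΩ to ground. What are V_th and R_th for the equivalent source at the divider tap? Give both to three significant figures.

V_th = 15.6 V, R_th = 14.6 kΩ

V_th is the open-circuit tap voltage: 33.9 × 27.0/(31.6 + 27.0) = 15.6 V.
With the supply zeroed, Ra and Rb appear in parallel from the tap: R_th = Ra‖Rb = (31.6 × 27.0)/58.60 = 14.6 kΩ.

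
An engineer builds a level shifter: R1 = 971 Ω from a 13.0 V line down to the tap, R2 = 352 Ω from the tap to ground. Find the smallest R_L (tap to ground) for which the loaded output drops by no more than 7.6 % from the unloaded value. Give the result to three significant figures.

Output resistance R_th = R1‖R2 = (971 × 352)/1323 = 258.3 Ω.
The fractional drop is R_th/(R_th + R_L); requiring this ≤ 0.0760 gives R_L ≥ R_th(1/0.0760 − 1) = 258.3 × 12.16 = 3.14 kΩ.

R_L(min) ≈ 3.14 kΩ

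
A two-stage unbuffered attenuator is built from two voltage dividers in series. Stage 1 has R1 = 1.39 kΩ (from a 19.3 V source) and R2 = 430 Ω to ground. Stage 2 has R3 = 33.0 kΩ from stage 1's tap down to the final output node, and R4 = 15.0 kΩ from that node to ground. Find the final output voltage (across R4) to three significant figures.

V_out ≈ 1.42 V

Stage 2 presents R3+R4 = 48000 Ω as a load on stage 1's tap.
Stage 1's lower leg becomes R2‖(R3+R4) = 426.2 Ω, so V_mid = 19.3 × 426.2/1816 = 4.529 V.
Stage 2 is itself unloaded: V_out = V_mid × R4/(R3+R4) = 4.529 × 15000/48000 = 1.42 V.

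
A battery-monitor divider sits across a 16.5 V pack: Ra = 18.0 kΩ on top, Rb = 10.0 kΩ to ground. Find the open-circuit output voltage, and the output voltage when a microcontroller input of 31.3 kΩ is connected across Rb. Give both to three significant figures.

Unloaded: 5.89 V; loaded: 4.89 V

Open-circuit: V = 16.5 × 10.0/(18.0 + 10.0) = 5.89 V.
With the load, Rb becomes Rb‖R_L = 7.579 kΩ, so V = 16.5 × 7.579/25.58 = 4.89 V.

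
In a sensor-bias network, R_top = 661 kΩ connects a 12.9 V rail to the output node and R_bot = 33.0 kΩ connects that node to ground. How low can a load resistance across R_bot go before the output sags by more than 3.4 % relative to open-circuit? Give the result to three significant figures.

Output resistance R_th = R_top‖R_bot = (661 × 33.0)/694.0 = 31.43 kΩ.
The fractional drop is R_th/(R_th + R_L); requiring this ≤ 0.0340 gives R_L ≥ R_th(1/0.0340 − 1) = 31.43 × 28.41 = 893 kΩ.

R_L(min) ≈ 893 kΩ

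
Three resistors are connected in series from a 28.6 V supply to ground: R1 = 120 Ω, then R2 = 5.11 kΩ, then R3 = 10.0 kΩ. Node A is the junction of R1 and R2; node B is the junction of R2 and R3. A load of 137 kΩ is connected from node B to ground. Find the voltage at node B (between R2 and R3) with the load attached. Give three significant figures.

V ≈ 18.3 V

At node B, R3 is in parallel with the load: R3‖R_L = 9320 Ω.
Below node A the resistance is R2 + (R3‖R_L) = 14430 Ω, so V_A = 28.6 × 14430/14550 = 28.36 V.
Then V_B = V_A × (R3‖R_L)/(R2 + R3‖R_L) = 28.36 × 9320/14430 = 18.3 V.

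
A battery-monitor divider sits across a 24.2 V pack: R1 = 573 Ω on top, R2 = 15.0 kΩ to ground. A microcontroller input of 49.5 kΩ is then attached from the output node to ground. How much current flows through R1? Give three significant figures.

I ≈ 2.00 mA

R2‖R_L = 11510 Ω, so the source sees R1 + R2‖R_L = 12080 Ω.
I = 24.2 V / 12080 Ω = 2.00 mA.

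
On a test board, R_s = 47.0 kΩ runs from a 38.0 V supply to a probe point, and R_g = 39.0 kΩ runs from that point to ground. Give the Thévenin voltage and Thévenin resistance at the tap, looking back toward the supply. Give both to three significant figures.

V_th = 17.2 V, R_th = 21.3 kΩ

V_th is the open-circuit tap voltage: 38.0 × 39.0/(47.0 + 39.0) = 17.2 V.
With the supply zeroed, R_s and R_g appear in parallel from the tap: R_th = R_s‖R_g = (47.0 × 39.0)/86.00 = 21.3 kΩ.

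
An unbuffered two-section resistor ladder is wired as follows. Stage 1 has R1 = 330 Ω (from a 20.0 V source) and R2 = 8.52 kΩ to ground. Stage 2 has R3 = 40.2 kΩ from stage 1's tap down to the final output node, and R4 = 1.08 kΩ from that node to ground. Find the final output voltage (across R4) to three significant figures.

Stage 2 presents R3+R4 = 41280 Ω as a load on stage 1's tap.
Stage 1's lower leg becomes R2‖(R3+R4) = 7062 Ω, so V_mid = 20.0 × 7062/7392 = 19.11 V.
Stage 2 is itself unloaded: V_out = V_mid × R4/(R3+R4) = 19.11 × 1080/41280 = 0.500 V.

V_out ≈ 0.500 V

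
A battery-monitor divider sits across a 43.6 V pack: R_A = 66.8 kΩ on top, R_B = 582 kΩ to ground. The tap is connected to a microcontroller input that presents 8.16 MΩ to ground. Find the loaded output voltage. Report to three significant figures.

The load sits in parallel with R_B: R_B‖R_L = (582 × 8160) / (582 + 8160) = 543.3 kΩ.
V_out = 43.6 × 543.3 / (66.8 + 543.3) = 43.6 × 543.3/610.1 = 38.8 V.

V_out ≈ 38.8 V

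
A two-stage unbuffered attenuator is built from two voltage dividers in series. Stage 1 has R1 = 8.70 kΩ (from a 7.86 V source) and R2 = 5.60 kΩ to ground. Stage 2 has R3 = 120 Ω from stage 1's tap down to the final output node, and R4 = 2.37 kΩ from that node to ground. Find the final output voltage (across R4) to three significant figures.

Stage 2 presents R3+R4 = 2490 Ω as a load on stage 1's tap.
Stage 1's lower leg becomes R2‖(R3+R4) = 1724 Ω, so V_mid = 7.86 × 1724/10420 = 1.300 V.
Stage 2 is itself unloaded: V_out = V_mid × R4/(R3+R4) = 1.300 × 2370/2490 = 1.24 V.

V_out ≈ 1.24 V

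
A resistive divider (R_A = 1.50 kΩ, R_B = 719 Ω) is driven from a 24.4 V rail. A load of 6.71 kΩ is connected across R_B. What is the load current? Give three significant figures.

I_L ≈ 1.10 mA

R_B‖R_L = 649.4 Ω; V_out = 24.4 × 649.4/2149 = 7.372 V.
I_L = V_out / R_L = 7.372 / 6.71 kΩ = 1.10 mA.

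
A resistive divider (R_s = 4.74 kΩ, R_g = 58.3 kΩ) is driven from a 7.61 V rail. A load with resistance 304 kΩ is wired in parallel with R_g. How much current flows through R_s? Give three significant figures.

I ≈ 0.142 mA

R_g‖R_L = 48.92 kΩ, so the source sees R_s + R_g‖R_L = 53.66 kΩ.
I = 7.61 V / 53.66 kΩ = 0.142 mA.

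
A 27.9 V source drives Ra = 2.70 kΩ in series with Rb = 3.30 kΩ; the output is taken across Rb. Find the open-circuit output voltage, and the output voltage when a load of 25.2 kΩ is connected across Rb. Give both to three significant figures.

Unloaded: 15.3 V; loaded: 14.5 V

Open-circuit: V = 27.9 × 3.30/(2.70 + 3.30) = 15.3 V.
With the load, Rb becomes Rb‖R_L = 2.918 kΩ, so V = 27.9 × 2.918/5.618 = 14.5 V.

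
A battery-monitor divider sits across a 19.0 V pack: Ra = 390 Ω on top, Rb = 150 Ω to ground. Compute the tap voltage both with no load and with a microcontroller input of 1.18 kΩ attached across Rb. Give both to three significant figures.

Unloaded: 5.28 V; loaded: 4.83 V

Open-circuit: V = 19.0 × 150/(390 + 150) = 5.28 V.
With the load, Rb becomes Rb‖R_L = 133.1 Ω, so V = 19.0 × 133.1/523.1 = 4.83 V.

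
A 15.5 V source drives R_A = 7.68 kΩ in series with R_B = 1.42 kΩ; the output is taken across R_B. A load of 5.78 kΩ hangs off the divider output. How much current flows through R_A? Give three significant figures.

R_B‖R_L = 1.140 kΩ, so the source sees R_A + R_B‖R_L = 8.820 kΩ.
I = 15.5 V / 8.820 kΩ = 1.76 mA.

I ≈ 1.76 mA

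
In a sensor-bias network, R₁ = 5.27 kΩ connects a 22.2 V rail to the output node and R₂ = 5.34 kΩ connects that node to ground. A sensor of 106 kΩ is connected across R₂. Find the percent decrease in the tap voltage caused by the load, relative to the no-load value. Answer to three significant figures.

2.44 %

The divider's output (Thévenin) resistance is R₁‖R₂ = 2.652 kΩ.
Fractional drop under load = R_th/(R_th + R_L) = 2.652 / (2.652 + 106) = 0.02441.
So the output falls by 2.44 %.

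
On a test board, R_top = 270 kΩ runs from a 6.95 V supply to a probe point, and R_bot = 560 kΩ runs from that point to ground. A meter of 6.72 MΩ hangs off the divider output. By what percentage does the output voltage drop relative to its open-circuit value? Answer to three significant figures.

The divider's output (Thévenin) resistance is R_top‖R_bot = 182.2 kΩ.
Fractional drop under load = R_th/(R_th + R_L) = 182.2 / (182.2 + 6720) = 0.02639.
So the output falls by 2.64 %.

2.64 %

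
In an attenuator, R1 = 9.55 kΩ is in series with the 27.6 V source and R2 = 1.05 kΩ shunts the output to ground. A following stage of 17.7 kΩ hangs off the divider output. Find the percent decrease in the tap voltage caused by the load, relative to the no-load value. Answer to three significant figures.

The divider's output (Thévenin) resistance is R1‖R2 = 0.9460 kΩ.
Fractional drop under load = R_th/(R_th + R_L) = 0.9460 / (0.9460 + 17.7) = 0.05073.
So the output falls by 5.07 %.

5.07 %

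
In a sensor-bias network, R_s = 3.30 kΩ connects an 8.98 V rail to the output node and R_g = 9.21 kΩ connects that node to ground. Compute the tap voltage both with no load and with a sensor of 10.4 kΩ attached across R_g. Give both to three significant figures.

Open-circuit: V = 8.98 × 9.21/(3.30 + 9.21) = 6.61 V.
With the load, R_g becomes R_g‖R_L = 4.884 kΩ, so V = 8.98 × 4.884/8.184 = 5.36 V.

Unloaded: 6.61 V; loaded: 5.36 V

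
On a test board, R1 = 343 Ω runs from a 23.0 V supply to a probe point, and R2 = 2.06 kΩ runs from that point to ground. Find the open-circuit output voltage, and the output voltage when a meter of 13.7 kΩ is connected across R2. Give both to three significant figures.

Open-circuit: V = 23.0 × 2060/(343 + 2060) = 19.7 V.
With the load, R2 becomes R2‖R_L = 1791 Ω, so V = 23.0 × 1791/2134 = 19.3 V.

Unloaded: 19.7 V; loaded: 19.3 V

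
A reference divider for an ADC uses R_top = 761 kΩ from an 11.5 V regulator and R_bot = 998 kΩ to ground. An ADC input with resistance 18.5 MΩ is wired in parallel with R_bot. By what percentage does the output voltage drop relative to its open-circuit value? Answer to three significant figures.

2.28 %

The divider's output (Thévenin) resistance is R_top‖R_bot = 431.8 kΩ.
Fractional drop under load = R_th/(R_th + R_L) = 431.8 / (431.8 + 18500) = 0.02281.
So the output falls by 2.28 %.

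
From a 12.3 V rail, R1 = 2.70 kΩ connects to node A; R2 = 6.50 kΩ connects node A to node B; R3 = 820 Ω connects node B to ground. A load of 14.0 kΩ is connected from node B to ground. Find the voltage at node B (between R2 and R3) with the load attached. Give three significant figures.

At node B, R3 is in parallel with the load: R3‖R_L = 774.6 Ω.
Below node A the resistance is R2 + (R3‖R_L) = 7275 Ω, so V_A = 12.3 × 7275/9975 = 8.971 V.
Then V_B = V_A × (R3‖R_L)/(R2 + R3‖R_L) = 8.971 × 774.6/7275 = 0.955 V.

V ≈ 0.955 V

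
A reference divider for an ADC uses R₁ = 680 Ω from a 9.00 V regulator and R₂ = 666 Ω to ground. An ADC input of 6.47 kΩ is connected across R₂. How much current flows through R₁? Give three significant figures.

I ≈ 7.01 mA

R₂‖R_L = 603.8 Ω, so the source sees R₁ + R₂‖R_L = 1284 Ω.
I = 9.00 V / 1284 Ω = 7.01 mA.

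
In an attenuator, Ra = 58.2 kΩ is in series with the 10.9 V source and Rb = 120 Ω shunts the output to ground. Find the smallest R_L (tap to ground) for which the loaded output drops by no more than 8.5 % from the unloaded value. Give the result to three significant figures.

Output resistance R_th = Ra‖Rb = (58200 × 120)/58320 = 119.8 Ω.
The fractional drop is R_th/(R_th + R_L); requiring this ≤ 0.0850 gives R_L ≥ R_th(1/0.0850 − 1) = 119.8 × 10.76 = 1.29 kΩ.

R_L(min) ≈ 1.29 kΩ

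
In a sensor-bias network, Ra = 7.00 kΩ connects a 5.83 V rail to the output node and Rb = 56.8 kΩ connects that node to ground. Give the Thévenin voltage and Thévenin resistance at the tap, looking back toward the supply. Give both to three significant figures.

V_th = 5.19 V, R_th = 6.23 kΩ

V_th is the open-circuit tap voltage: 5.83 × 56.8/(7.00 + 56.8) = 5.19 V.
With the supply zeroed, Ra and Rb appear in parallel from the tap: R_th = Ra‖Rb = (7.00 × 56.8)/63.80 = 6.23 kΩ.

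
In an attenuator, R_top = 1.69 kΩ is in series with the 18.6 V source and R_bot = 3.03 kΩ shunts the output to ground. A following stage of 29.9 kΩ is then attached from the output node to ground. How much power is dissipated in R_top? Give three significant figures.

Total resistance from the source is R_top + (R_bot‖R_L) = 4.441 kΩ, so I = 18.6/4.441 kΩ = 4.188 mA.
P = I²·R_top = (4.188 mA)² × 1.69 kΩ = 29.6 mW.

P ≈ 29.6 mW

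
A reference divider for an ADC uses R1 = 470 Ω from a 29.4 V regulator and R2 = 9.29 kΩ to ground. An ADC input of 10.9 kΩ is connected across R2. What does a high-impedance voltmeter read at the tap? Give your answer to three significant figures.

V_out ≈ 26.9 V

The load sits in parallel with R2: R2‖R_L = (9290 × 10900) / (9290 + 10900) = 5015 Ω.
V_out = 29.4 × 5015 / (470 + 5015) = 29.4 × 5015/5485 = 26.9 V.
(Unloaded it would have been 28.0 V.)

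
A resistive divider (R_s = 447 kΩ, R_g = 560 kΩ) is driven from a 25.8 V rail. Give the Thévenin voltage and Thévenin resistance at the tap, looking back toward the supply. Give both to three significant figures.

V_th = 14.3 V, R_th = 249 kΩ

V_th is the open-circuit tap voltage: 25.8 × 560/(447 + 560) = 14.3 V.
With the supply zeroed, R_s and R_g appear in parallel from the tap: R_th = R_s‖R_g = (447 × 560)/1007 = 249 kΩ.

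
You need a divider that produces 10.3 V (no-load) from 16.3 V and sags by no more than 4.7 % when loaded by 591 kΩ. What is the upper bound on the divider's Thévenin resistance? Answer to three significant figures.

Loading drop = R_th/(R_th + R_L) ≤ 0.0470, so R_th ≤ R_L · ε/(1−ε) = 591 kΩ × 0.0470/0.9530 = 29.1 kΩ.
(Any R1, R2 with R2/(R1+R2) = 0.632 and R1‖R2 ≤ 29.1 kΩ will meet the spec.)

R_th ≤ 29.1 kΩ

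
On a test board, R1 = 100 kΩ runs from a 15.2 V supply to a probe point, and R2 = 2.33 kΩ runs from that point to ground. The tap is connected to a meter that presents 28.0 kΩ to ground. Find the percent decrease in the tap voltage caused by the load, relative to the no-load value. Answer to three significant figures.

7.52 %

The divider's output (Thévenin) resistance is R1‖R2 = 2.277 kΩ.
Fractional drop under load = R_th/(R_th + R_L) = 2.277 / (2.277 + 28.0) = 0.07520.
So the output falls by 7.52 %.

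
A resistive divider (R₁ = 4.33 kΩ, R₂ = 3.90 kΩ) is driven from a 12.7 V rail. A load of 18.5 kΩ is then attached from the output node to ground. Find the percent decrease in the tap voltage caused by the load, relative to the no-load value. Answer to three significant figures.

9.98 %

The divider's output (Thévenin) resistance is R₁‖R₂ = 2.052 kΩ.
Fractional drop under load = R_th/(R_th + R_L) = 2.052 / (2.052 + 18.5) = 0.09984.
So the output falls by 9.98 %.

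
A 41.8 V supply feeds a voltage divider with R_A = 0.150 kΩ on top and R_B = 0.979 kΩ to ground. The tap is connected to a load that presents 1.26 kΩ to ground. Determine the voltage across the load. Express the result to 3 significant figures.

The load sits in parallel with R_B: R_B‖R_L = (979 × 1260) / (979 + 1260) = 550.9 Ω.
V_out = 41.8 × 550.9 / (150 + 550.9) = 41.8 × 550.9/700.9 = 32.9 V.
(Unloaded it would have been 36.2 V.)

V_out ≈ 32.9 V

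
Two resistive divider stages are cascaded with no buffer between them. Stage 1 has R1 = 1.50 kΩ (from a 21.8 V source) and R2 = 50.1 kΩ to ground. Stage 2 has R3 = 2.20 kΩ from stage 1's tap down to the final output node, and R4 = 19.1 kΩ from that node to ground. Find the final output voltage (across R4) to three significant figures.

V_out ≈ 17.8 V

Stage 2 presents R3+R4 = 21.30 kΩ as a load on stage 1's tap.
Stage 1's lower leg becomes R2‖(R3+R4) = 14.95 kΩ, so V_mid = 21.8 × 14.95/16.45 = 19.81 V.
Stage 2 is itself unloaded: V_out = V_mid × R4/(R3+R4) = 19.81 × 19.1/21.30 = 17.8 V.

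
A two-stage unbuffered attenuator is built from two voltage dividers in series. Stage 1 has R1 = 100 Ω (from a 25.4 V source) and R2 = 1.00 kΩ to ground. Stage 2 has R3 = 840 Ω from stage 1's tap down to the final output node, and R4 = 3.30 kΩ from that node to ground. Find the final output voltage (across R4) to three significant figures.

V_out ≈ 18.0 V

Stage 2 presents R3+R4 = 4140 Ω as a load on stage 1's tap.
Stage 1's lower leg becomes R2‖(R3+R4) = 805.4 Ω, so V_mid = 25.4 × 805.4/905.4 = 22.59 V.
Stage 2 is itself unloaded: V_out = V_mid × R4/(R3+R4) = 22.59 × 3300/4140 = 18.0 V.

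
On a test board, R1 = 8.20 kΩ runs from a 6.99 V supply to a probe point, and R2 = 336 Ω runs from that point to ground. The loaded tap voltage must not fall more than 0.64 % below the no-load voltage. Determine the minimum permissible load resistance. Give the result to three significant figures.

R_L(min) ≈ 50.1 kΩ

Output resistance R_th = R1‖R2 = (8200 × 336)/8536 = 322.8 Ω.
The fractional drop is R_th/(R_th + R_L); requiring this ≤ 0.00640 gives R_L ≥ R_th(1/0.00640 − 1) = 322.8 × 155.2 = 50.1 kΩ.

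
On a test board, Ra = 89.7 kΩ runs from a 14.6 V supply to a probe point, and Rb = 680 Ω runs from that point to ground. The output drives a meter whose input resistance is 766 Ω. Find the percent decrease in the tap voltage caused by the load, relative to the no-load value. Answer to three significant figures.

46.8 %

Unloaded V = 14.6 × 680/90380 = 0.1098 V.
Loaded: Rb‖R_L = 360.2 Ω, giving V = 14.6 × 360.2/90060 = 0.05840 V.
Drop = (0.1098 − 0.05840) / 0.1098 = 46.8 %.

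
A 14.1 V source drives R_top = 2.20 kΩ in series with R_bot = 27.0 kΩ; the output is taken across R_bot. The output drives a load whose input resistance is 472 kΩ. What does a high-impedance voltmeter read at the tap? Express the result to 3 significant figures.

The load sits in parallel with R_bot: R_bot‖R_L = (27.0 × 472) / (27.0 + 472) = 25.54 kΩ.
V_out = 14.1 × 25.54 / (2.20 + 25.54) = 14.1 × 25.54/27.74 = 13.0 V.

V_out ≈ 13.0 V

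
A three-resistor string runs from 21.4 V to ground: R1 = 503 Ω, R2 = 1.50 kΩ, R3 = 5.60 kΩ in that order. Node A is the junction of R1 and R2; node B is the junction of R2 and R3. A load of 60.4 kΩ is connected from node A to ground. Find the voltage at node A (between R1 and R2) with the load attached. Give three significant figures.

Below node A the series string R2+R3 = 7100 Ω sits in parallel with the 60400 Ω load: 6353 Ω.
V_A = 21.4 × 6353/(503 + 6353) = 19.8 V.

V ≈ 19.8 V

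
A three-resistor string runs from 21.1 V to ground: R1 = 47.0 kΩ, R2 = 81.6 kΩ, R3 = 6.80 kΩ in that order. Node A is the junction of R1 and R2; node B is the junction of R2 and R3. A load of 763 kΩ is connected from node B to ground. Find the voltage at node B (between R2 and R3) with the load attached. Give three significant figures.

V ≈ 1.05 V

At node B, R3 is in parallel with the load: R3‖R_L = 6.740 kΩ.
Below node A the resistance is R2 + (R3‖R_L) = 88.34 kΩ, so V_A = 21.1 × 88.34/135.3 = 13.77 V.
Then V_B = V_A × (R3‖R_L)/(R2 + R3‖R_L) = 13.77 × 6.740/88.34 = 1.05 V.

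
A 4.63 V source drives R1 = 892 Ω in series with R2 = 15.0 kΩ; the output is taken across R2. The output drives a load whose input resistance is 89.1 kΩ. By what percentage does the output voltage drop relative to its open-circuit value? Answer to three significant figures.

The divider's output (Thévenin) resistance is R1‖R2 = 841.9 Ω.
Fractional drop under load = R_th/(R_th + R_L) = 841.9 / (841.9 + 89100) = 0.009361.
So the output falls by 0.936 %.

0.936 %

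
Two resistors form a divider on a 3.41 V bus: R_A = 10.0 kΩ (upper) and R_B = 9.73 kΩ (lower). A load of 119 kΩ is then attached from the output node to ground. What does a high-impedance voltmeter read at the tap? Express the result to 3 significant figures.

The load sits in parallel with R_B: R_B‖R_L = (9.73 × 119) / (9.73 + 119) = 8.995 kΩ.
V_out = 3.41 × 8.995 / (10.0 + 8.995) = 3.41 × 8.995/18.99 = 1.61 V.
(Unloaded it would have been 1.68 V.)

V_out ≈ 1.61 V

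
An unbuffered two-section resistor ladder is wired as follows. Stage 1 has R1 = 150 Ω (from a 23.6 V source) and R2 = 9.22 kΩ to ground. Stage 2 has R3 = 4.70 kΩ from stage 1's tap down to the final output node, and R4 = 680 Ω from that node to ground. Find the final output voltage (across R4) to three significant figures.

Stage 2 presents R3+R4 = 5380 Ω as a load on stage 1's tap.
Stage 1's lower leg becomes R2‖(R3+R4) = 3398 Ω, so V_mid = 23.6 × 3398/3548 = 22.60 V.
Stage 2 is itself unloaded: V_out = V_mid × R4/(R3+R4) = 22.60 × 680/5380 = 2.86 V.

V_out ≈ 2.86 V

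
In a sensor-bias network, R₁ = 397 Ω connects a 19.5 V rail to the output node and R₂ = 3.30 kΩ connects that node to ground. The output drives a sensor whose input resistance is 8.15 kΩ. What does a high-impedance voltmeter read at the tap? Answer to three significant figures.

The load sits in parallel with R₂: R₂‖R_L = (3300 × 8150) / (3300 + 8150) = 2349 Ω.
V_out = 19.5 × 2349 / (397 + 2349) = 19.5 × 2349/2746 = 16.7 V.

V_out ≈ 16.7 V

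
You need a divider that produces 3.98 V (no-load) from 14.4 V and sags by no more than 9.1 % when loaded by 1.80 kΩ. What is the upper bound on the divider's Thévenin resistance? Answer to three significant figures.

Loading drop = R_th/(R_th + R_L) ≤ 0.0910, so R_th ≤ R_L · ε/(1−ε) = 1.80 kΩ × 0.0910/0.9090 = 180 Ω.

R_th ≤ 180 Ω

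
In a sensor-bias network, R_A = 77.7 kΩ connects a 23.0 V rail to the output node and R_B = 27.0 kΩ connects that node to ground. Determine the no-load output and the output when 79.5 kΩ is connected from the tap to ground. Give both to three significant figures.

Unloaded: 5.93 V; loaded: 4.74 V

Open-circuit: V = 23.0 × 27.0/(77.7 + 27.0) = 5.93 V.
With the load, R_B becomes R_B‖R_L = 20.15 kΩ, so V = 23.0 × 20.15/97.85 = 4.74 V.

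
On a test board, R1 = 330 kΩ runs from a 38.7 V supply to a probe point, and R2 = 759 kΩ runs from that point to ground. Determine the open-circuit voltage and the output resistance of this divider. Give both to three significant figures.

V_th is the open-circuit tap voltage: 38.7 × 759/(330 + 759) = 27.0 V.
With the supply zeroed, R1 and R2 appear in parallel from the tap: R_th = R1‖R2 = (330 × 759)/1089 = 230 kΩ.

V_th = 27.0 V, R_th = 230 kΩ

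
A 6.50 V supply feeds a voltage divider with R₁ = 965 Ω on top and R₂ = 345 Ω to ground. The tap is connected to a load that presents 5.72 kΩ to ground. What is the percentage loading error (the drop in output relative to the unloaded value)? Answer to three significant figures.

4.25 %

The divider's output (Thévenin) resistance is R₁‖R₂ = 254.1 Ω.
Fractional drop under load = R_th/(R_th + R_L) = 254.1 / (254.1 + 5720) = 0.04254.
So the output falls by 4.25 %.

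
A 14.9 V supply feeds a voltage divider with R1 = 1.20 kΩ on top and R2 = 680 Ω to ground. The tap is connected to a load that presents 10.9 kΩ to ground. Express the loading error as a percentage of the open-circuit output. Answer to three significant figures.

3.83 %

The divider's output (Thévenin) resistance is R1‖R2 = 434.0 Ω.
Fractional drop under load = R_th/(R_th + R_L) = 434.0 / (434.0 + 10900) = 0.03830.
So the output falls by 3.83 %.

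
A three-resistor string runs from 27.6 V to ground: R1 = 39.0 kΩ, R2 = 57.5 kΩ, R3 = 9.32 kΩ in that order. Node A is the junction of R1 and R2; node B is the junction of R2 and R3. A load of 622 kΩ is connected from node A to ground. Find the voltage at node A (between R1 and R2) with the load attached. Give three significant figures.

V ≈ 16.8 V

Below node A the series string R2+R3 = 66.82 kΩ sits in parallel with the 622 kΩ load: 60.34 kΩ.
V_A = 27.6 × 60.34/(39.0 + 60.34) = 16.8 V.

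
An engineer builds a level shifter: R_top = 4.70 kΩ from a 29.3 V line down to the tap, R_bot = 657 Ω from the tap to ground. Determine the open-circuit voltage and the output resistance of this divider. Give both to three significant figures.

V_th = 3.59 V, R_th = 576 Ω

V_th is the open-circuit tap voltage: 29.3 × 657/(4700 + 657) = 3.59 V.
With the supply zeroed, R_top and R_bot appear in parallel from the tap: R_th = R_top‖R_bot = (4700 × 657)/5357 = 576 Ω.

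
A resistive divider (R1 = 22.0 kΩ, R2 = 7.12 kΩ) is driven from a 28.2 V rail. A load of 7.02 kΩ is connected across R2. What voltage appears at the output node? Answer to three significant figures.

The load sits in parallel with R2: R2‖R_L = (7.12 × 7.02) / (7.12 + 7.02) = 3.535 kΩ.
V_out = 28.2 × 3.535 / (22.0 + 3.535) = 28.2 × 3.535/25.53 = 3.90 V.

V_out ≈ 3.90 V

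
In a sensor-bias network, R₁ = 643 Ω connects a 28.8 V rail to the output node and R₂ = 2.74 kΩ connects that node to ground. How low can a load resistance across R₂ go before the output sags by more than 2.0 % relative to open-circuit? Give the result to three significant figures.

Output resistance R_th = R₁‖R₂ = (643 × 2740)/3383 = 520.8 Ω.
The fractional drop is R_th/(R_th + R_L); requiring this ≤ 0.0200 gives R_L ≥ R_th(1/0.0200 − 1) = 520.8 × 49.00 = 25.5 kΩ.

R_L(min) ≈ 25.5 kΩ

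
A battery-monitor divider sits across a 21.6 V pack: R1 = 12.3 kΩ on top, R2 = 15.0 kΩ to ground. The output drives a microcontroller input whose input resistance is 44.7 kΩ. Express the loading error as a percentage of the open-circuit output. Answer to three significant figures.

The divider's output (Thévenin) resistance is R1‖R2 = 6.758 kΩ.
Fractional drop under load = R_th/(R_th + R_L) = 6.758 / (6.758 + 44.7) = 0.1313.
So the output falls by 13.1 %.

13.1 %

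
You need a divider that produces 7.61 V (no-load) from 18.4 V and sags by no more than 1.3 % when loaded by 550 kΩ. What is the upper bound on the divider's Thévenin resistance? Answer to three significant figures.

Loading drop = R_th/(R_th + R_L) ≤ 0.0130, so R_th ≤ R_L · ε/(1−ε) = 550 kΩ × 0.0130/0.9870 = 7.24 kΩ.

R_th ≤ 7.24 kΩ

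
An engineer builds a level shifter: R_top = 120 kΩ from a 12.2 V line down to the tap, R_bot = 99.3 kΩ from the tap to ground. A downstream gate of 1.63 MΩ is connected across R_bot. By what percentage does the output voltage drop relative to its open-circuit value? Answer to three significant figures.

3.23 %

The divider's output (Thévenin) resistance is R_top‖R_bot = 54.34 kΩ.
Fractional drop under load = R_th/(R_th + R_L) = 54.34 / (54.34 + 1630) = 0.03226.
So the output falls by 3.23 %.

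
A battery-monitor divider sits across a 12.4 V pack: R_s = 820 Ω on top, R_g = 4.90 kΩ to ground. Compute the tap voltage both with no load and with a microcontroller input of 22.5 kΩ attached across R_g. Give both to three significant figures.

Open-circuit: V = 12.4 × 4900/(820 + 4900) = 10.6 V.
With the load, R_g becomes R_g‖R_L = 4024 Ω, so V = 12.4 × 4024/4844 = 10.3 V.

Unloaded: 10.6 V; loaded: 10.3 V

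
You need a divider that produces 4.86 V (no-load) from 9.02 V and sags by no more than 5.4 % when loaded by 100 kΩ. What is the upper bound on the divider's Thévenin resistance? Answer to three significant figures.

R_th ≤ 5.71 kΩ

Loading drop = R_th/(R_th + R_L) ≤ 0.0540, so R_th ≤ R_L · ε/(1−ε) = 100 kΩ × 0.0540/0.9460 = 5.71 kΩ.
(Any R1, R2 with R2/(R1+R2) = 0.539 and R1‖R2 ≤ 5.71 kΩ will meet the spec.)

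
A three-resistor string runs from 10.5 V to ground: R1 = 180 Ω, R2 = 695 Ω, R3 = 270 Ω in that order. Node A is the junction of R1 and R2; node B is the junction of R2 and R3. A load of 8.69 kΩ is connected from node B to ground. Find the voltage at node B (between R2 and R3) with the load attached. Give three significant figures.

V ≈ 2.42 V

At node B, R3 is in parallel with the load: R3‖R_L = 261.9 Ω.
Below node A the resistance is R2 + (R3‖R_L) = 956.9 Ω, so V_A = 10.5 × 956.9/1137 = 8.838 V.
Then V_B = V_A × (R3‖R_L)/(R2 + R3‖R_L) = 8.838 × 261.9/956.9 = 2.42 V.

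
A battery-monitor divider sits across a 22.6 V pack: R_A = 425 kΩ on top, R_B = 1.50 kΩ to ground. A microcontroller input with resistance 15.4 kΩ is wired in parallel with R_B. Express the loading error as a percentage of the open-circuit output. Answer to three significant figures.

8.85 %

Unloaded V = 22.6 × 1.50/426.5 = 0.079484 V.
Loaded: R_B‖R_L = 1.367 kΩ, giving V = 22.6 × 1.367/426.4 = 0.072452 V.
Drop = (0.079484 − 0.072452) / 0.079484 = 8.85 %.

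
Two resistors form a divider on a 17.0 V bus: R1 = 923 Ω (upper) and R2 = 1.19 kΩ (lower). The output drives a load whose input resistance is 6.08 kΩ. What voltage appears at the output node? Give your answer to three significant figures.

V_out ≈ 8.82 V

The load sits in parallel with R2: R2‖R_L = (1190 × 6080) / (1190 + 6080) = 995.2 Ω.
V_out = 17.0 × 995.2 / (923 + 995.2) = 17.0 × 995.2/1918 = 8.82 V.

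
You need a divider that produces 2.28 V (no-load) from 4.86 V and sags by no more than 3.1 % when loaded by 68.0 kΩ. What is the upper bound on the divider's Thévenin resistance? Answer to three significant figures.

Loading drop = R_th/(R_th + R_L) ≤ 0.0310, so R_th ≤ R_L · ε/(1−ε) = 68.0 kΩ × 0.0310/0.9690 = 2.18 kΩ.

R_th ≤ 2.18 kΩ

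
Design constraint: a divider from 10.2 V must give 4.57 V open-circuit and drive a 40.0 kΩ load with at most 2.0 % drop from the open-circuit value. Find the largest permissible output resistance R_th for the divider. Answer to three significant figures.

Loading drop = R_th/(R_th + R_L) ≤ 0.0200, so R_th ≤ R_L · ε/(1−ε) = 40.0 kΩ × 0.0200/0.9800 = 816 Ω.
(Any R1, R2 with R2/(R1+R2) = 0.448 and R1‖R2 ≤ 816 Ω will meet the spec.)

R_th ≤ 816 Ω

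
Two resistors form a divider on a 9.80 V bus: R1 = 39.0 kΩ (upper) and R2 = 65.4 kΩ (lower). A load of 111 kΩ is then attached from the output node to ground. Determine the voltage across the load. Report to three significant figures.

The load sits in parallel with R2: R2‖R_L = (65.4 × 111) / (65.4 + 111) = 41.15 kΩ.
V_out = 9.80 × 41.15 / (39.0 + 41.15) = 9.80 × 41.15/80.15 = 5.03 V.

V_out ≈ 5.03 V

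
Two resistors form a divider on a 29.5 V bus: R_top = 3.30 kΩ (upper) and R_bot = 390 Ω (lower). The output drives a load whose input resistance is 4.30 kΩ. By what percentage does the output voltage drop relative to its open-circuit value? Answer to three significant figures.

7.50 %

The divider's output (Thévenin) resistance is R_top‖R_bot = 348.8 Ω.
Fractional drop under load = R_th/(R_th + R_L) = 348.8 / (348.8 + 4300) = 0.07503.
So the output falls by 7.50 %.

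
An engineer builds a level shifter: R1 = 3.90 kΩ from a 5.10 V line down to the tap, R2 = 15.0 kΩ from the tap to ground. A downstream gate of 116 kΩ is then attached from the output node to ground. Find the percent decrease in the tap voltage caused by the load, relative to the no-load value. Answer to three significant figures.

The divider's output (Thévenin) resistance is R1‖R2 = 3.095 kΩ.
Fractional drop under load = R_th/(R_th + R_L) = 3.095 / (3.095 + 116) = 0.02599.
So the output falls by 2.60 %.

2.60 %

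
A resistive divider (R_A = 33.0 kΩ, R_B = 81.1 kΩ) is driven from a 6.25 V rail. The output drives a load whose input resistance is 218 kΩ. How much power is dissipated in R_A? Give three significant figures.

P ≈ 0.152 mW

Total resistance from the source is R_A + (R_B‖R_L) = 92.11 kΩ, so I = 6.25/92.11 kΩ = 0.06785 mA.
P = I²·R_A = (0.06785 mA)² × 33.0 kΩ = 0.152 mW.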